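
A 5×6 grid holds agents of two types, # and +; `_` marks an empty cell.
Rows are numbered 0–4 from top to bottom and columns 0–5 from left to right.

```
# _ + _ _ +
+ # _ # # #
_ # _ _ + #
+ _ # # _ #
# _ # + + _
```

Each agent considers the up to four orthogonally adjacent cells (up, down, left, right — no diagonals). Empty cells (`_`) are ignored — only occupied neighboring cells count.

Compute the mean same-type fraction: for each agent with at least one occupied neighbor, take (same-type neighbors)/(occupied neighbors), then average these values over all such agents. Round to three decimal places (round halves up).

(0,0)# 0/1
(0,2)+ — no occupied neighbors
(0,5)+ 0/1
(1,0)+ 0/2
(1,1)# 1/2
(1,3)# 1/1
(1,4)# 2/3
(1,5)# 2/3
(2,1)# 1/1
(2,4)+ 0/2
(2,5)# 2/3
(3,0)+ 0/1
(3,2)# 2/2
(3,3)# 1/2
(3,5)# 1/1
(4,0)# 0/1
(4,2)# 1/2
(4,3)+ 1/3
(4,4)+ 1/1
Sum over 18 agents: 0/1 + 0/1 + 0/2 + 1/2 + 1/1 + 2/3 + 2/3 + 1/1 + 0/2 + 2/3 + 0/1 + 2/2 + 1/2 + 1/1 + 0/1 + 1/2 + 1/3 + 1/1 = 53/6; mean = 53/6 ÷ 18 = 53/108 = 0.490740… → 0.491.

0.491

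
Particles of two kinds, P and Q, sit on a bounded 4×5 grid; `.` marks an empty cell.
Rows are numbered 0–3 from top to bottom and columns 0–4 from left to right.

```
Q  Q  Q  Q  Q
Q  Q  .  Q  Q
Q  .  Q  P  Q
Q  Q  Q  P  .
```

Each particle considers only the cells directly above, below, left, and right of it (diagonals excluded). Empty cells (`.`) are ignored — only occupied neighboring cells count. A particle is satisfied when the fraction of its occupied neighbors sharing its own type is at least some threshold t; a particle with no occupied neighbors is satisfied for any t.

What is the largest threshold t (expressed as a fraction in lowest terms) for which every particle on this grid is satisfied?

1/4

(0,0)Q 2/2
(0,1)Q 3/3
(0,2)Q 2/2
(0,3)Q 3/3
(0,4)Q 2/2
(1,0)Q 3/3
(1,1)Q 2/2
(1,3)Q 2/3
(1,4)Q 3/3
(2,0)Q 2/2
(2,2)Q 1/2
(2,3)P 1/4
(2,4)Q 1/2
(3,0)Q 2/2
(3,1)Q 2/2
(3,2)Q 2/3
(3,3)P 1/2
The smallest same-type fraction is 1/4 at (2,3), which reduces to 1/4. Any threshold above that leaves this particle unsatisfied.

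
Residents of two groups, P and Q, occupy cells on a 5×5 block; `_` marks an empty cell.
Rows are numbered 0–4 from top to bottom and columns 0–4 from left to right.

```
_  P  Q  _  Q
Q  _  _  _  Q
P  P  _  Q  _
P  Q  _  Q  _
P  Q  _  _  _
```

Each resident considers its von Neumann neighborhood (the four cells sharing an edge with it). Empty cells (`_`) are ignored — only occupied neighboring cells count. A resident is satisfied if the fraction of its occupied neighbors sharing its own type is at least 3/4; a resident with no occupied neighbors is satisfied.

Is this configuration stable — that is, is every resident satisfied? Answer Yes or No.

(0,1)P 0/1 unhappy
(0,2)Q 0/1 unhappy
(0,4)Q 1/1 ok
(1,0)Q 0/1 unhappy
(1,4)Q 1/1 ok
(2,0)P 2/3 unhappy
(2,1)P 1/2 unhappy
(2,3)Q 1/1 ok
(3,0)P 2/3 unhappy
(3,1)Q 1/3 unhappy
(3,3)Q 1/1 ok
(4,0)P 1/2 unhappy
(4,1)Q 1/2 unhappy
For instance (0,1) has only 0/1 same-type neighbors, below 3/4.

No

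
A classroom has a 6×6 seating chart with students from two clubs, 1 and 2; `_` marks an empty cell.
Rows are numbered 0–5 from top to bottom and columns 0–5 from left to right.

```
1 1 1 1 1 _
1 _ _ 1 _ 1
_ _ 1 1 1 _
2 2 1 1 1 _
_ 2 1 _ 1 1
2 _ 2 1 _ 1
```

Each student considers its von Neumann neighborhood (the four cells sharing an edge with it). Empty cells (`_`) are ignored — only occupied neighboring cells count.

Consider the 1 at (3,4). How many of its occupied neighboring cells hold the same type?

3

Occupied neighbors of (3,4): (2,4)=1, (4,4)=1, (3,3)=1.
Same type (1): 3 of 3.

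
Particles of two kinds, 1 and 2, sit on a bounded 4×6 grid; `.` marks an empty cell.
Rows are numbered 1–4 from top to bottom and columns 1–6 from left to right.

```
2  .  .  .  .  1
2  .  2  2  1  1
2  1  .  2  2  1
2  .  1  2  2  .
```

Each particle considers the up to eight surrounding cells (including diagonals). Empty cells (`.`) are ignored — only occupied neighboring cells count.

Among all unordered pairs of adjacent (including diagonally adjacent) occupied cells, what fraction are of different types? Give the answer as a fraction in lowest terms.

Scan each occupied cell's neighbors to the right and below (and the two forward diagonals) so each pair is counted once.
From row 1: 0 unlike of 3 pairs (running 0/3).
From row 2: 6 unlike of 14 pairs (running 6/17).
From row 3: 5 unlike of 12 pairs (running 11/29).
From row 4: 1 unlike of 2 pairs (running 12/31).
Total adjacent occupied pairs: 31; unlike-type pairs: 12.
12/31 is already in lowest terms.

12/31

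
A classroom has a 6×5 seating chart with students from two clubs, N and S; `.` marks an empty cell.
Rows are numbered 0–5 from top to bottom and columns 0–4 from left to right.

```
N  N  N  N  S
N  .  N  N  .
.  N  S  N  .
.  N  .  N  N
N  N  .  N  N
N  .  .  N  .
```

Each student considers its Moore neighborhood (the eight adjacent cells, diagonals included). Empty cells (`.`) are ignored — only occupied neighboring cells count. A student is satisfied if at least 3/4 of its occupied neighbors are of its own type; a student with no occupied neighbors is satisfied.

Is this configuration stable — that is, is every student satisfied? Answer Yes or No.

Row 0: (0,0)N 2/2 satisfied · (0,1)N 4/4 satisfied · (0,2)N 4/4 satisfied · (0,3)N 3/4 satisfied · (0,4)S 0/2 not
Row 1: (1,0)N 3/3 satisfied · (1,2)N 6/7 satisfied · (1,3)N 4/6 not
Row 2: (2,1)N 3/4 satisfied · (2,2)S 0/6 not · (2,3)N 4/5 satisfied
Row 3: (3,1)N 3/4 satisfied · (3,3)N 4/5 satisfied · (3,4)N 4/4 satisfied
Row 4: (4,0)N 3/3 satisfied · (4,1)N 3/3 satisfied · (4,3)N 4/4 satisfied · (4,4)N 4/4 satisfied
Row 5: (5,0)N 2/2 satisfied · (5,3)N 2/2 satisfied
For instance (0,4) has only 0/2 same-type neighbors, below 3/4.

No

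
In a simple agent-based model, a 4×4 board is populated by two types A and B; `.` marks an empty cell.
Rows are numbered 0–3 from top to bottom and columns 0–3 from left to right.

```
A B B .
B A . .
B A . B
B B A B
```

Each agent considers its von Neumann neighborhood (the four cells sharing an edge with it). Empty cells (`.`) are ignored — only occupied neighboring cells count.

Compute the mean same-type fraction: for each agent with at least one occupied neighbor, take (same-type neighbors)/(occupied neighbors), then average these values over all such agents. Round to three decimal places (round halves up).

(0,0)A 0/2
(0,1)B 1/3
(0,2)B 1/1
(1,0)B 1/3
(1,1)A 1/3
(2,0)B 2/3
(2,1)A 1/3
(2,3)B 1/1
(3,0)B 2/2
(3,1)B 1/3
(3,2)A 0/2
(3,3)B 1/2
Sum over 12 agents: 0/2 + 1/3 + 1/1 + 1/3 + 1/3 + 2/3 + 1/3 + 1/1 + 2/2 + 1/3 + 0/2 + 1/2 = 35/6; mean = 35/6 ÷ 12 = 35/72 = 0.486111… → 0.486.

0.486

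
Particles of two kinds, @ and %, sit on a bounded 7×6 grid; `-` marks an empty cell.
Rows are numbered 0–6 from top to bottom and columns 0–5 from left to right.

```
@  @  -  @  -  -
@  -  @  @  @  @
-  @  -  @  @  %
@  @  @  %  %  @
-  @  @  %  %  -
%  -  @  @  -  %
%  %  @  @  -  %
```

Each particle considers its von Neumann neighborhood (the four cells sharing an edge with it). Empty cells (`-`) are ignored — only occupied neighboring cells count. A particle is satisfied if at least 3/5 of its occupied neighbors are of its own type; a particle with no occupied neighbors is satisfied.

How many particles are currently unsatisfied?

8

(0,0)@ 2/2 ok
(0,1)@ 1/1 ok
(0,3)@ 1/1 ok
(1,0)@ 1/1 ok
(1,2)@ 1/1 ok
(1,3)@ 4/4 ok
(1,4)@ 3/3 ok
(1,5)@ 1/2 unhappy
(2,1)@ 1/1 ok
(2,3)@ 2/3 ok
(2,4)@ 2/4 unhappy
(2,5)% 0/3 unhappy
(3,0)@ 1/1 ok
(3,1)@ 4/4 ok
(3,2)@ 2/3 ok
(3,3)% 2/4 unhappy
(3,4)% 2/4 unhappy
(3,5)@ 0/2 unhappy
(4,1)@ 2/2 ok
(4,2)@ 3/4 ok
(4,3)% 2/4 unhappy
(4,4)% 2/2 ok
(5,0)% 1/1 ok
(5,2)@ 3/3 ok
(5,3)@ 2/3 ok
(5,5)% 1/1 ok
(6,0)% 2/2 ok
(6,1)% 1/2 unhappy
(6,2)@ 2/3 ok
(6,3)@ 2/2 ok
(6,5)% 1/1 ok
Unsatisfied: (1,5), (2,4), (2,5), (3,3), (3,4), (3,5), (4,3), (6,1) — 8 in total.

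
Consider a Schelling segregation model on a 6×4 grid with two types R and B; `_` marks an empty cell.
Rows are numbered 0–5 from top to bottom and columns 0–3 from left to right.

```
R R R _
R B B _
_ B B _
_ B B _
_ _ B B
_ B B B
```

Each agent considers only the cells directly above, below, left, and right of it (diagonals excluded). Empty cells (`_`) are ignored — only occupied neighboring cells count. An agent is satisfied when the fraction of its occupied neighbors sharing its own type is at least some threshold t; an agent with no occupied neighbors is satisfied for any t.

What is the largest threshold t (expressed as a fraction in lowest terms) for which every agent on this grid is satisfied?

Row 0: (0,0)R 2/2 · (0,1)R 2/3 · (0,2)R 1/2
Row 1: (1,0)R 1/2 · (1,1)B 2/4 · (1,2)B 2/3
Row 2: (2,1)B 3/3 · (2,2)B 3/3
Row 3: (3,1)B 2/2 · (3,2)B 3/3
Row 4: (4,2)B 3/3 · (4,3)B 2/2
Row 5: (5,1)B 1/1 · (5,2)B 3/3 · (5,3)B 2/2
The smallest same-type fraction is 1/2 at (0,2), which reduces to 1/2. Any threshold above that leaves this agent unsatisfied.

1/2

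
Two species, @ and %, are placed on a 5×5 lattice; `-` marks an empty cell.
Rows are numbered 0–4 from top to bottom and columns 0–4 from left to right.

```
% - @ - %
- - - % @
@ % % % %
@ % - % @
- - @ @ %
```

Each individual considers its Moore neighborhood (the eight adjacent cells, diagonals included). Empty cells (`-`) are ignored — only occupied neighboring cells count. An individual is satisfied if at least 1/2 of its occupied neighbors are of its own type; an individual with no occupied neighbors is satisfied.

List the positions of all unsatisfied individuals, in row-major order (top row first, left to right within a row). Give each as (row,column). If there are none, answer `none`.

Row 0: (0,0)% 0/0 ✓ · (0,2)@ 0/1 ✗ · (0,4)% 1/2 ✓
Row 1: (1,3)% 4/6 ✓ · (1,4)@ 0/4 ✗
Row 2: (2,0)@ 1/3 ✗ · (2,1)% 2/4 ✓ · (2,2)% 5/5 ✓ · (2,3)% 4/6 ✓ · (2,4)% 3/5 ✓
Row 3: (3,0)@ 1/3 ✗ · (3,1)% 2/5 ✗ · (3,3)% 4/7 ✓ · (3,4)@ 1/5 ✗
Row 4: (4,2)@ 1/3 ✗ · (4,3)@ 2/4 ✓ · (4,4)% 1/3 ✗

(0,2), (1,4), (2,0), (3,0), (3,1), (3,4), (4,2), (4,4)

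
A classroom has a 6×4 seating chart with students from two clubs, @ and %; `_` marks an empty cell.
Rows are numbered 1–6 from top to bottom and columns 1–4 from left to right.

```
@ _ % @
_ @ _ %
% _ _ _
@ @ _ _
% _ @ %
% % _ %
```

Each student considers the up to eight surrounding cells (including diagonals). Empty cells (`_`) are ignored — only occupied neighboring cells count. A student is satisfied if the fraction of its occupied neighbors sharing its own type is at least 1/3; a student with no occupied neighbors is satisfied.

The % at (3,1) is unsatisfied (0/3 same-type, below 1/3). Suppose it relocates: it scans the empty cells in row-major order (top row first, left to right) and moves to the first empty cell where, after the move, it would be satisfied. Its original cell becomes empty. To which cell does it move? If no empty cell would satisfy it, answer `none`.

Vacating (3,1). Empty cells in order:
  (1,2): 1/3 same-type → satisfied — stop here.

(1,2)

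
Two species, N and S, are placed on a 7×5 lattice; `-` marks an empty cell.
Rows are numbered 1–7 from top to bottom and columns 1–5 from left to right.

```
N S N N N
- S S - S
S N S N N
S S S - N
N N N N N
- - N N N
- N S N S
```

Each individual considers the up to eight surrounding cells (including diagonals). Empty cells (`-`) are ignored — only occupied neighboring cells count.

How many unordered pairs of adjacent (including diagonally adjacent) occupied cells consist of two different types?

Scan each occupied cell's neighbors to the right and below (and the two forward diagonals) so each pair is counted once.
Row 1: N(1,1)–S(1,2)≠ N(1,1)–S(2,2)≠ S(1,2)–N(1,3)≠ S(1,2)–S(2,2)= S(1,2)–S(2,3)= N(1,3)–N(1,4)= N(1,3)–S(2,3)≠ N(1,3)–S(2,2)≠ N(1,4)–N(1,5)= N(1,4)–S(2,5)≠ N(1,4)–S(2,3)≠ N(1,5)–S(2,5)≠  → 8/12 unlike.
Row 2: S(2,2)–S(2,3)= S(2,2)–N(3,2)≠ S(2,2)–S(3,3)= S(2,2)–S(3,1)= S(2,3)–S(3,3)= S(2,3)–N(3,4)≠ S(2,3)–N(3,2)≠ S(2,5)–N(3,5)≠ S(2,5)–N(3,4)≠  → 5/9 unlike.
Row 3: S(3,1)–N(3,2)≠ S(3,1)–S(4,1)= S(3,1)–S(4,2)= N(3,2)–S(3,3)≠ N(3,2)–S(4,2)≠ N(3,2)–S(4,3)≠ N(3,2)–S(4,1)≠ S(3,3)–N(3,4)≠ S(3,3)–S(4,3)= S(3,3)–S(4,2)= N(3,4)–N(3,5)= N(3,4)–N(4,5)= N(3,4)–S(4,3)≠ N(3,5)–N(4,5)=  → 7/14 unlike.
Row 4: S(4,1)–S(4,2)= S(4,1)–N(5,1)≠ S(4,1)–N(5,2)≠ S(4,2)–S(4,3)= S(4,2)–N(5,2)≠ S(4,2)–N(5,3)≠ S(4,2)–N(5,1)≠ S(4,3)–N(5,3)≠ S(4,3)–N(5,4)≠ S(4,3)–N(5,2)≠ N(4,5)–N(5,5)= N(4,5)–N(5,4)=  → 8/12 unlike.
Row 5: N(5,1)–N(5,2)= N(5,2)–N(5,3)= N(5,2)–N(6,3)= N(5,3)–N(5,4)= N(5,3)–N(6,3)= N(5,3)–N(6,4)= N(5,4)–N(5,5)= N(5,4)–N(6,4)= N(5,4)–N(6,5)= N(5,4)–N(6,3)= N(5,5)–N(6,5)= N(5,5)–N(6,4)=  → 0/12 unlike.
Row 6: N(6,3)–N(6,4)= N(6,3)–S(7,3)≠ N(6,3)–N(7,4)= N(6,3)–N(7,2)= N(6,4)–N(6,5)= N(6,4)–N(7,4)= N(6,4)–S(7,5)≠ N(6,4)–S(7,3)≠ N(6,5)–S(7,5)≠ N(6,5)–N(7,4)=  → 4/10 unlike.
Row 7: N(7,2)–S(7,3)≠ S(7,3)–N(7,4)≠ N(7,4)–S(7,5)≠  → 3/3 unlike.
Total adjacent occupied pairs: 72; unlike-type pairs: 35.

35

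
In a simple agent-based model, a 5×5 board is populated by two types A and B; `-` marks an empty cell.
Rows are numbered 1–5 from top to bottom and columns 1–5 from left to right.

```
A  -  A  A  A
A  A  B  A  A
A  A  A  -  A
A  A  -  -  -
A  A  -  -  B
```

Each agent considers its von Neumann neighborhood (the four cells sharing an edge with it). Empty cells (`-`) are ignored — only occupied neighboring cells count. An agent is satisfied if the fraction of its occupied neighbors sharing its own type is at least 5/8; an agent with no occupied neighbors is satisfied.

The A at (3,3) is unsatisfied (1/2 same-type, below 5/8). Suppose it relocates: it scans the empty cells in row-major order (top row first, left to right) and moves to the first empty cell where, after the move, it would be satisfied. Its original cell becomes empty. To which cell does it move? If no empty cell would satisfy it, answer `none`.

(1,2)

Vacating (3,3). Empty cells in order:
  (1,2): 3/3 same-type → satisfied — stop here.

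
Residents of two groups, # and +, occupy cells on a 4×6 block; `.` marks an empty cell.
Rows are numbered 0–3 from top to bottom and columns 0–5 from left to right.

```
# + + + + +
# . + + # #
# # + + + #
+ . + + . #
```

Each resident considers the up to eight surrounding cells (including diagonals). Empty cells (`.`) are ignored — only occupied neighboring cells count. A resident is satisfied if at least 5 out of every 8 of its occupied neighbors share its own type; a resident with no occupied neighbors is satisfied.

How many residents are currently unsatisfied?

Row 0: (0,0)# 1/2 not · (0,1)+ 2/4 not · (0,2)+ 4/4 satisfied · (0,3)+ 4/5 satisfied · (0,4)+ 3/5 not · (0,5)+ 1/3 not
Row 1: (1,0)# 3/4 satisfied · (1,2)+ 6/7 satisfied · (1,3)+ 7/8 satisfied · (1,4)# 2/8 not · (1,5)# 2/5 not
Row 2: (2,0)# 2/3 satisfied · (2,1)# 2/6 not · (2,2)+ 5/6 satisfied · (2,3)+ 6/7 satisfied · (2,4)+ 3/7 not · (2,5)# 3/4 satisfied
Row 3: (3,0)+ 0/2 not · (3,2)+ 3/4 satisfied · (3,3)+ 4/4 satisfied · (3,5)# 1/2 not
Unsatisfied: (0,0), (0,1), (0,4), (0,5), (1,4), (1,5), (2,1), (2,4), (3,0), (3,5) — 10 in total.

10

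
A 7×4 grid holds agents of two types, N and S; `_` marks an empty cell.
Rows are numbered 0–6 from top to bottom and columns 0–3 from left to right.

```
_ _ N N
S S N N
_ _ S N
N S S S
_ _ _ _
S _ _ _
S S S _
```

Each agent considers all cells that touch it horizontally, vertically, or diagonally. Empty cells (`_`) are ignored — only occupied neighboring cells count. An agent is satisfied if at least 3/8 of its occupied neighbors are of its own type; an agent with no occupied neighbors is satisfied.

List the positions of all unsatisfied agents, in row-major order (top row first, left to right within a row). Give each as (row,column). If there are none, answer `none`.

(3,0)

Row 0: (0,2)N 3/4 satisfied · (0,3)N 3/3 satisfied
Row 1: (1,0)S 1/1 satisfied · (1,1)S 2/4 satisfied · (1,2)N 4/6 satisfied · (1,3)N 4/5 satisfied
Row 2: (2,2)S 4/7 satisfied · (2,3)N 2/5 satisfied
Row 3: (3,0)N 0/1 not · (3,1)S 2/3 satisfied · (3,2)S 3/4 satisfied · (3,3)S 2/3 satisfied
Row 5: (5,0)S 2/2 satisfied
Row 6: (6,0)S 2/2 satisfied · (6,1)S 3/3 satisfied · (6,2)S 1/1 satisfied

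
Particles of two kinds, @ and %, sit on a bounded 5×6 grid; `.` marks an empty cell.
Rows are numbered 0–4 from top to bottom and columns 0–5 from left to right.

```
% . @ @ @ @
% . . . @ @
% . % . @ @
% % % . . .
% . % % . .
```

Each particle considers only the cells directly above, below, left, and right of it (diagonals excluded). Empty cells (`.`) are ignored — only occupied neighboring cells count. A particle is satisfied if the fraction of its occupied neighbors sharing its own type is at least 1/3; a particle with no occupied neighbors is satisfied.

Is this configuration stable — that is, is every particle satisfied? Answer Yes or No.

(0,0)% 1/1 ok
(0,2)@ 1/1 ok
(0,3)@ 2/2 ok
(0,4)@ 3/3 ok
(0,5)@ 2/2 ok
(1,0)% 2/2 ok
(1,4)@ 3/3 ok
(1,5)@ 3/3 ok
(2,0)% 2/2 ok
(2,2)% 1/1 ok
(2,4)@ 2/2 ok
(2,5)@ 2/2 ok
(3,0)% 3/3 ok
(3,1)% 2/2 ok
(3,2)% 3/3 ok
(4,0)% 1/1 ok
(4,2)% 2/2 ok
(4,3)% 1/1 ok
All meet the threshold, so the configuration is stable.

Yes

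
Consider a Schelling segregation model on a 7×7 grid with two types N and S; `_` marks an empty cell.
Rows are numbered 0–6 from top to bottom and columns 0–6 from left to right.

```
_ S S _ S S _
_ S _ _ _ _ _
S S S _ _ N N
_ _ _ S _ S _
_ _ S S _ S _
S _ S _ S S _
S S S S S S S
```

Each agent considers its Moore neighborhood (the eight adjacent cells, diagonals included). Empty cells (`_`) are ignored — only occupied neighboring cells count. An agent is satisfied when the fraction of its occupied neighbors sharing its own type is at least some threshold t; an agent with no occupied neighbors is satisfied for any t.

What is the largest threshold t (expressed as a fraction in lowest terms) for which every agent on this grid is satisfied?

1/3

Row 0: (0,1)S 2/2 · (0,2)S 2/2 · (0,4)S 1/1 · (0,5)S 1/1
Row 1: (1,1)S 5/5
Row 2: (2,0)S 2/2 · (2,1)S 3/3 · (2,2)S 3/3 · (2,5)N 1/2 · (2,6)N 1/2
Row 3: (3,3)S 3/3 · (3,5)S 1/3
Row 4: (4,2)S 3/3 · (4,3)S 4/4 · (4,5)S 3/3
Row 5: (5,0)S 2/2 · (5,2)S 5/5 · (5,4)S 6/6 · (5,5)S 5/5
Row 6: (6,0)S 2/2 · (6,1)S 4/4 · (6,2)S 3/3 · (6,3)S 4/4 · (6,4)S 4/4 · (6,5)S 4/4 · (6,6)S 2/2
The smallest same-type fraction is 1/3 at (3,5), which reduces to 1/3. Any threshold above that leaves this agent unsatisfied.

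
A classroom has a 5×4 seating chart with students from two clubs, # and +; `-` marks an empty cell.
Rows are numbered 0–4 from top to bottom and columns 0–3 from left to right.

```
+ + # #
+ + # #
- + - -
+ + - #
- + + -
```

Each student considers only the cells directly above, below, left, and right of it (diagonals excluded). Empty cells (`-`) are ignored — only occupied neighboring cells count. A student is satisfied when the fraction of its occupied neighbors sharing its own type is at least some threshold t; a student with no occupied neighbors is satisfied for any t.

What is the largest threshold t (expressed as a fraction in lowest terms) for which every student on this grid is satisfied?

Row 0: (0,0)+ 2/2 · (0,1)+ 2/3 · (0,2)# 2/3 · (0,3)# 2/2
Row 1: (1,0)+ 2/2 · (1,1)+ 3/4 · (1,2)# 2/3 · (1,3)# 2/2
Row 2: (2,1)+ 2/2
Row 3: (3,0)+ 1/1 · (3,1)+ 3/3 · (3,3)# — no occupied neighbors
Row 4: (4,1)+ 2/2 · (4,2)+ 1/1
The smallest same-type fraction is 2/3 at (0,1), which reduces to 2/3. Any threshold above that leaves this student unsatisfied.

2/3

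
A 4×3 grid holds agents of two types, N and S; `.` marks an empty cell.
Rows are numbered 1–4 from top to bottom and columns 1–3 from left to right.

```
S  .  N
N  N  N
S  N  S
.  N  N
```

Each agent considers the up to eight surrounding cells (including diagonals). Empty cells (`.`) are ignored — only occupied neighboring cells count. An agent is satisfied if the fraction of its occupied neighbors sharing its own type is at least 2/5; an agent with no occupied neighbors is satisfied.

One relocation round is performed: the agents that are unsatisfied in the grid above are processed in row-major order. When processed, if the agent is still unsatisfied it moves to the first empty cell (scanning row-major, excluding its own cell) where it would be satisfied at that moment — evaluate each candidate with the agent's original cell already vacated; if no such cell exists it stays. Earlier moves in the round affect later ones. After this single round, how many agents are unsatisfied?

Initially unsatisfied (in order): (1,1), (3,1), (3,3).
  (1,1): no empty cell satisfies it; stays.
  (3,1): no empty cell satisfies it; stays.
  (3,3): no empty cell satisfies it; stays.
Resulting grid:
S . N
N N N
S N S
. N N
Unsatisfied now: (1,1), (3,1), (3,3).

3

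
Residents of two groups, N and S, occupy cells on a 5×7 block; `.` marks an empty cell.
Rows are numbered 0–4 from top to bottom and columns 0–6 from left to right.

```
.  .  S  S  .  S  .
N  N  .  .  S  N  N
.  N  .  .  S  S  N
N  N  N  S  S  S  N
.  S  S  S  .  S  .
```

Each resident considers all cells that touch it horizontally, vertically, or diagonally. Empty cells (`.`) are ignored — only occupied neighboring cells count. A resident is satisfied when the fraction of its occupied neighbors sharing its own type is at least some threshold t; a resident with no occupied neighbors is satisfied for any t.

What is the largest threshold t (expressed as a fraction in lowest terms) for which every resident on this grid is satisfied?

1/4

Row 0: (0,2)S 1/2 · (0,3)S 2/2 · (0,5)S 1/3
Row 1: (1,0)N 2/2 · (1,1)N 2/3 · (1,4)S 4/5 · (1,5)N 2/6 · (1,6)N 2/4
Row 2: (2,1)N 5/5 · (2,4)S 5/6 · (2,5)S 4/8 · (2,6)N 3/5
Row 3: (3,0)N 2/3 · (3,1)N 3/5 · (3,2)N 2/6 · (3,3)S 4/5 · (3,4)S 6/6 · (3,5)S 4/6 · (3,6)N 1/4
Row 4: (4,1)S 1/4 · (4,2)S 3/5 · (4,3)S 3/4 · (4,5)S 2/3
The smallest same-type fraction is 1/4 at (3,6), which reduces to 1/4. Any threshold above that leaves this resident unsatisfied.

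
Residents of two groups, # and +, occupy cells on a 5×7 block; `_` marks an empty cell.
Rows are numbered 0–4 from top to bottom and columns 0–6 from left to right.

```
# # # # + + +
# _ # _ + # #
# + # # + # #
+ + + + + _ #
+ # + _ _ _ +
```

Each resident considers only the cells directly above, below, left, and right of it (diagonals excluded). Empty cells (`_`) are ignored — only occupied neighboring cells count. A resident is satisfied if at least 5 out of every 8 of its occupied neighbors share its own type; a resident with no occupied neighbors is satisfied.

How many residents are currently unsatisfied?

13

Row 0: (0,0)# 2/2 ✓ · (0,1)# 2/2 ✓ · (0,2)# 3/3 ✓ · (0,3)# 1/2 ✗ · (0,4)+ 2/3 ✓ · (0,5)+ 2/3 ✓ · (0,6)+ 1/2 ✗
Row 1: (1,0)# 2/2 ✓ · (1,2)# 2/2 ✓ · (1,4)+ 2/3 ✓ · (1,5)# 2/4 ✗ · (1,6)# 2/3 ✓
Row 2: (2,0)# 1/3 ✗ · (2,1)+ 1/3 ✗ · (2,2)# 2/4 ✗ · (2,3)# 1/3 ✗ · (2,4)+ 2/4 ✗ · (2,5)# 2/3 ✓ · (2,6)# 3/3 ✓
Row 3: (3,0)+ 2/3 ✓ · (3,1)+ 3/4 ✓ · (3,2)+ 3/4 ✓ · (3,3)+ 2/3 ✓ · (3,4)+ 2/2 ✓ · (3,6)# 1/2 ✗
Row 4: (4,0)+ 1/2 ✗ · (4,1)# 0/3 ✗ · (4,2)+ 1/2 ✗ · (4,6)+ 0/1 ✗
Unsatisfied: (0,3), (0,6), (1,5), (2,0), (2,1), (2,2), (2,3), (2,4), (3,6), (4,0), (4,1), (4,2), (4,6) — 13 in total.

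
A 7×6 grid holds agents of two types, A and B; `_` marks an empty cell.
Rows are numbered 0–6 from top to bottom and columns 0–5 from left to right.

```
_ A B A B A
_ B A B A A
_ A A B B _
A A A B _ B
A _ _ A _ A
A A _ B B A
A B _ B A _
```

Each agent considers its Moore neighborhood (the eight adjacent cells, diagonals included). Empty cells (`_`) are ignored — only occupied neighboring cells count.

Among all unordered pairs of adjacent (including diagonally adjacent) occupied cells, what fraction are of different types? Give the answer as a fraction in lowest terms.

35/73

Scan each occupied cell's neighbors to the right and below (and the two forward diagonals) so each pair is counted once.
From row 0: 9 unlike of 17 pairs (running 9/17).
From row 1: 10 unlike of 15 pairs (running 19/32).
From row 2: 3 unlike of 13 pairs (running 22/45).
From row 3: 3 unlike of 8 pairs (running 25/53).
From row 4: 3 unlike of 6 pairs (running 28/59).
From row 5: 5 unlike of 12 pairs (running 33/71).
From row 6: 2 unlike of 2 pairs (running 35/73).
Total adjacent occupied pairs: 73; unlike-type pairs: 35.
35/73 is already in lowest terms.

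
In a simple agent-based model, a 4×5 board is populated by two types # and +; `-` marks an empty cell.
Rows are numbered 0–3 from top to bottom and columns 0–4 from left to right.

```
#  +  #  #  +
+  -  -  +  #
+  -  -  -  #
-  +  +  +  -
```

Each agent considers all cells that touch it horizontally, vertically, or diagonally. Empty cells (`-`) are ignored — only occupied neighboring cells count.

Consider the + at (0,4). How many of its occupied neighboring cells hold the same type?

Occupied neighbors of (0,4): (0,3)=#, (1,3)=+, (1,4)=#.
Same type (+): 1 of 3.

1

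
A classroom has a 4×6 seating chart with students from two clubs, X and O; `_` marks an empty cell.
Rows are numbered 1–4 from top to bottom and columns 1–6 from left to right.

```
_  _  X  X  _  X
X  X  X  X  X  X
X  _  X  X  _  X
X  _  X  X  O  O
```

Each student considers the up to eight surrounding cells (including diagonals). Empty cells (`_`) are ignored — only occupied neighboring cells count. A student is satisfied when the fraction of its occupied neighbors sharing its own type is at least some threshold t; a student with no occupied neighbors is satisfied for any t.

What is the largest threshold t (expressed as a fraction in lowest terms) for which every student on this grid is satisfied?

(1,3)X 4/4
(1,4)X 4/4
(1,6)X 2/2
(2,1)X 2/2
(2,2)X 5/5
(2,3)X 6/6
(2,4)X 6/6
(2,5)X 6/6
(2,6)X 3/3
(3,1)X 3/3
(3,3)X 6/6
(3,4)X 6/7
(3,6)X 2/4
(4,1)X 1/1
(4,3)X 3/3
(4,4)X 3/4
(4,5)O 1/4
(4,6)O 1/2
The smallest same-type fraction is 1/4 at (4,5), which reduces to 1/4. Any threshold above that leaves this student unsatisfied.

1/4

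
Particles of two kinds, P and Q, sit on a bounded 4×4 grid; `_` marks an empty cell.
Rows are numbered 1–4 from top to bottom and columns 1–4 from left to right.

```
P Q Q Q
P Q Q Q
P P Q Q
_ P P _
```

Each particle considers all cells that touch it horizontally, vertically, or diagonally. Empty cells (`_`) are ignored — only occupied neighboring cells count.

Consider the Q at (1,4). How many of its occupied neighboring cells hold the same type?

3

Occupied neighbors of (1,4): (1,3)=Q, (2,3)=Q, (2,4)=Q.
Same type (Q): 3 of 3.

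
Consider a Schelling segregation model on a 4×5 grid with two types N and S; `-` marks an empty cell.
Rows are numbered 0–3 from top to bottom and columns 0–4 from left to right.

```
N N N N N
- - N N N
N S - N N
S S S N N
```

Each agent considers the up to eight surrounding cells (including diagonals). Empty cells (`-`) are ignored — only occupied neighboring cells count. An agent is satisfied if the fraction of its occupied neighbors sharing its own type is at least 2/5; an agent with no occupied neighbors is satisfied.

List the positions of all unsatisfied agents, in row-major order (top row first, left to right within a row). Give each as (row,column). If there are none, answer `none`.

(2,0)

(0,0)N 1/1 ok
(0,1)N 3/3 ok
(0,2)N 4/4 ok
(0,3)N 5/5 ok
(0,4)N 3/3 ok
(1,2)N 5/6 ok
(1,3)N 7/7 ok
(1,4)N 5/5 ok
(2,0)N 0/3 unhappy
(2,1)S 3/5 ok
(2,3)N 6/7 ok
(2,4)N 5/5 ok
(3,0)S 2/3 ok
(3,1)S 3/4 ok
(3,2)S 2/4 ok
(3,3)N 3/4 ok
(3,4)N 3/3 ok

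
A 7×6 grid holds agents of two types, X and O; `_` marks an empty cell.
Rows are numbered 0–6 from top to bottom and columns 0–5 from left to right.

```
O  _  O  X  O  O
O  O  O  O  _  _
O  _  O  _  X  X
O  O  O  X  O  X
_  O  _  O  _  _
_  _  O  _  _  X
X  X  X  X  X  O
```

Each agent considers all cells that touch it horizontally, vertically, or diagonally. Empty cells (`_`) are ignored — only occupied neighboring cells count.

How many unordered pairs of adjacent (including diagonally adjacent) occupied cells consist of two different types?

Scan each occupied cell's neighbors to the right and below (and the two forward diagonals) so each pair is counted once.
Row 0: O(0,0)–O(1,0)= O(0,0)–O(1,1)= O(0,2)–X(0,3)≠ O(0,2)–O(1,2)= O(0,2)–O(1,3)= O(0,2)–O(1,1)= X(0,3)–O(0,4)≠ X(0,3)–O(1,3)≠ X(0,3)–O(1,2)≠ O(0,4)–O(0,5)= O(0,4)–O(1,3)=  → 4/11 unlike.
Row 1: O(1,0)–O(1,1)= O(1,0)–O(2,0)= O(1,1)–O(1,2)= O(1,1)–O(2,2)= O(1,1)–O(2,0)= O(1,2)–O(1,3)= O(1,2)–O(2,2)= O(1,3)–X(2,4)≠ O(1,3)–O(2,2)=  → 1/9 unlike.
Row 2: O(2,0)–O(3,0)= O(2,0)–O(3,1)= O(2,2)–O(3,2)= O(2,2)–X(3,3)≠ O(2,2)–O(3,1)= X(2,4)–X(2,5)= X(2,4)–O(3,4)≠ X(2,4)–X(3,5)= X(2,4)–X(3,3)= X(2,5)–X(3,5)= X(2,5)–O(3,4)≠  → 3/11 unlike.
Row 3: O(3,0)–O(3,1)= O(3,0)–O(4,1)= O(3,1)–O(3,2)= O(3,1)–O(4,1)= O(3,2)–X(3,3)≠ O(3,2)–O(4,3)= O(3,2)–O(4,1)= X(3,3)–O(3,4)≠ X(3,3)–O(4,3)≠ O(3,4)–X(3,5)≠ O(3,4)–O(4,3)=  → 4/11 unlike.
Row 4: O(4,1)–O(5,2)= O(4,3)–O(5,2)=  → 0/2 unlike.
Row 5: O(5,2)–X(6,2)≠ O(5,2)–X(6,3)≠ O(5,2)–X(6,1)≠ X(5,5)–O(6,5)≠ X(5,5)–X(6,4)=  → 4/5 unlike.
Row 6: X(6,0)–X(6,1)= X(6,1)–X(6,2)= X(6,2)–X(6,3)= X(6,3)–X(6,4)= X(6,4)–O(6,5)≠  → 1/5 unlike.
Total adjacent occupied pairs: 54; unlike-type pairs: 17.

17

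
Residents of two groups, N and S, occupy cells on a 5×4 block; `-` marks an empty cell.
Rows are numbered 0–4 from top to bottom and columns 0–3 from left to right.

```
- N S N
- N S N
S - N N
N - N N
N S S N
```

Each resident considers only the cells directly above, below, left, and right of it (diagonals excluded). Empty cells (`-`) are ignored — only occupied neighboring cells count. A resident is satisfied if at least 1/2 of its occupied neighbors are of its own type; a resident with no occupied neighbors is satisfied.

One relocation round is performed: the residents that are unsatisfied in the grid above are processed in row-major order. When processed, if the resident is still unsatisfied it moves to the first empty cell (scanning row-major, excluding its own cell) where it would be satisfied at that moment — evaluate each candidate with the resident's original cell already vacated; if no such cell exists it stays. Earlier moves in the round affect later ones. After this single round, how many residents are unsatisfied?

Initially unsatisfied (in order): (0,2), (1,2), (2,0), (4,2).
  (0,2) → (1,0).
  (1,2) → (0,0).
  (2,0): now satisfied by earlier moves; stays.
  (4,2): no empty cell satisfies it; stays.
Resulting grid:
S N - N
S N - N
S - N N
N - N N
N S S N
Unsatisfied now: (4,2).

1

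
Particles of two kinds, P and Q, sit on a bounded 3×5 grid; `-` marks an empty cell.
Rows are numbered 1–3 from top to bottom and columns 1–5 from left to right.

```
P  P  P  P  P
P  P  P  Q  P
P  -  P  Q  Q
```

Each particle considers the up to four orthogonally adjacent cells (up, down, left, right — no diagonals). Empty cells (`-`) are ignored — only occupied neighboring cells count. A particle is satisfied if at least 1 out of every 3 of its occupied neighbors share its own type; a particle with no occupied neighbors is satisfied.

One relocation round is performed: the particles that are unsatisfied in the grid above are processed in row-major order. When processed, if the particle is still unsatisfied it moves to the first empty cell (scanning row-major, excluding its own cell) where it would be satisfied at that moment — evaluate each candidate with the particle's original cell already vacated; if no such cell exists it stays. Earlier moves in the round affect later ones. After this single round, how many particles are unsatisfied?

Initially unsatisfied (in order): (2,4).
  (2,4): no empty cell satisfies it; stays.
Resulting grid:
P P P P P
P P P Q P
P - P Q Q
Unsatisfied now: (2,4).

1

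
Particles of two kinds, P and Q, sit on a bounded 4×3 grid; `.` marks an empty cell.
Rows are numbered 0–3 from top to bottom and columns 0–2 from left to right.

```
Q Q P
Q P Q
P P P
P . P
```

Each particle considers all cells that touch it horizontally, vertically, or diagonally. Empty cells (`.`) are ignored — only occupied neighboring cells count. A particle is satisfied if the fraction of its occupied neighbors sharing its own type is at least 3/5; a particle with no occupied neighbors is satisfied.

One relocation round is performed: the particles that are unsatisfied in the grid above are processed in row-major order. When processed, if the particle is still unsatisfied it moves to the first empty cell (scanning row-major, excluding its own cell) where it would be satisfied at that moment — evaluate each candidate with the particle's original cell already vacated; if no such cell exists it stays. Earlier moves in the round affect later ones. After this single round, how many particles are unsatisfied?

Initially unsatisfied (in order): (0,2), (1,0), (1,1), (1,2).
  (0,2) → (3,1).
  (1,0) → (0,2).
  (1,1): no empty cell satisfies it; stays.
  (1,2): no empty cell satisfies it; stays.
Resulting grid:
Q Q Q
. P Q
P P P
P P P
Unsatisfied now: (0,0), (1,1), (1,2).

3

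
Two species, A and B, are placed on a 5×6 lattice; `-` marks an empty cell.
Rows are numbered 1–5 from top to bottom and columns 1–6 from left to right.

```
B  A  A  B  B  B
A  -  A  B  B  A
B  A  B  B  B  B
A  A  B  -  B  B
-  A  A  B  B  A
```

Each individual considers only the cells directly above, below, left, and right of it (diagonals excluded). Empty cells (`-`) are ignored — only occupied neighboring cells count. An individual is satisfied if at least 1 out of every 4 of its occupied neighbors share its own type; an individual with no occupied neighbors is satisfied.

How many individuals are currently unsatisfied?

5

Row 1: (1,1)B 0/2 ✗ · (1,2)A 1/2 ✓ · (1,3)A 2/3 ✓ · (1,4)B 2/3 ✓ · (1,5)B 3/3 ✓ · (1,6)B 1/2 ✓
Row 2: (2,1)A 0/2 ✗ · (2,3)A 1/3 ✓ · (2,4)B 3/4 ✓ · (2,5)B 3/4 ✓ · (2,6)A 0/3 ✗
Row 3: (3,1)B 0/3 ✗ · (3,2)A 1/3 ✓ · (3,3)B 2/4 ✓ · (3,4)B 3/3 ✓ · (3,5)B 4/4 ✓ · (3,6)B 2/3 ✓
Row 4: (4,1)A 1/2 ✓ · (4,2)A 3/4 ✓ · (4,3)B 1/3 ✓ · (4,5)B 3/3 ✓ · (4,6)B 2/3 ✓
Row 5: (5,2)A 2/2 ✓ · (5,3)A 1/3 ✓ · (5,4)B 1/2 ✓ · (5,5)B 2/3 ✓ · (5,6)A 0/2 ✗
Unsatisfied: (1,1), (2,1), (2,6), (3,1), (5,6) — 5 in total.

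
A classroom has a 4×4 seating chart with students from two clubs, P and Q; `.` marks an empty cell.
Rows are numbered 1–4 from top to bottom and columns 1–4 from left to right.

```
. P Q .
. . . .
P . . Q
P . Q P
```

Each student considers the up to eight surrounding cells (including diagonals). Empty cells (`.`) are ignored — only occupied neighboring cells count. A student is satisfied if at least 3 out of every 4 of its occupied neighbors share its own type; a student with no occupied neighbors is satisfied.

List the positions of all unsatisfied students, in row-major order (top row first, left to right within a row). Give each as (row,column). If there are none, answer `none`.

(1,2)P 0/1 ✗
(1,3)Q 0/1 ✗
(3,1)P 1/1 ✓
(3,4)Q 1/2 ✗
(4,1)P 1/1 ✓
(4,3)Q 1/2 ✗
(4,4)P 0/2 ✗

(1,2), (1,3), (3,4), (4,3), (4,4)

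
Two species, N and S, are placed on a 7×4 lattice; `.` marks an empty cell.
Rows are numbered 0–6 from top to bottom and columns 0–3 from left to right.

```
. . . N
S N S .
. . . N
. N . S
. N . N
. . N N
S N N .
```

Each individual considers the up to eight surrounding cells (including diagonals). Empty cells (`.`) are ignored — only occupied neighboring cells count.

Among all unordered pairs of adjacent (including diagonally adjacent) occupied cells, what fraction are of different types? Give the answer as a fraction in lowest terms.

Scan each occupied cell's neighbors to the right and below (and the two forward diagonals) so each pair is counted once.
Row 0: N(0,3)–S(1,2)≠  → 1/1 unlike.
Row 1: S(1,0)–N(1,1)≠ N(1,1)–S(1,2)≠ S(1,2)–N(2,3)≠  → 3/3 unlike.
Row 2: N(2,3)–S(3,3)≠  → 1/1 unlike.
Row 3: N(3,1)–N(4,1)= S(3,3)–N(4,3)≠  → 1/2 unlike.
Row 4: N(4,1)–N(5,2)= N(4,3)–N(5,3)= N(4,3)–N(5,2)=  → 0/3 unlike.
Row 5: N(5,2)–N(5,3)= N(5,2)–N(6,2)= N(5,2)–N(6,1)= N(5,3)–N(6,2)=  → 0/4 unlike.
Row 6: S(6,0)–N(6,1)≠ N(6,1)–N(6,2)=  → 1/2 unlike.
Total adjacent occupied pairs: 16; unlike-type pairs: 7.
7/16 is already in lowest terms.

7/16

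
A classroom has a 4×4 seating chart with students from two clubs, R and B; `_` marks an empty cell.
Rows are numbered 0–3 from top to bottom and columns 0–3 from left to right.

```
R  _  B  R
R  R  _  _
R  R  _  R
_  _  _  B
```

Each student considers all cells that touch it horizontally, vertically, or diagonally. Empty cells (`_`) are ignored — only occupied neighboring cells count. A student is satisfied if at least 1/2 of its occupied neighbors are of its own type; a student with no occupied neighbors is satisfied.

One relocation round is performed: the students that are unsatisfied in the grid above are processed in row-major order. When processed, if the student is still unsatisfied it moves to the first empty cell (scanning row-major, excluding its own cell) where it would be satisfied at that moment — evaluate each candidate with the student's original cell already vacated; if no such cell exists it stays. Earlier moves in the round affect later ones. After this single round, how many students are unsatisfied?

Initially unsatisfied (in order): (0,2), (0,3), (2,3), (3,3).
  (0,2): no empty cell satisfies it; stays.
  (0,3) → (0,1).
  (2,3) → (1,2).
  (3,3): now satisfied by earlier moves; stays.
Resulting grid:
R R B _
R R R _
R R _ _
_ _ _ B
Unsatisfied now: (0,2).

1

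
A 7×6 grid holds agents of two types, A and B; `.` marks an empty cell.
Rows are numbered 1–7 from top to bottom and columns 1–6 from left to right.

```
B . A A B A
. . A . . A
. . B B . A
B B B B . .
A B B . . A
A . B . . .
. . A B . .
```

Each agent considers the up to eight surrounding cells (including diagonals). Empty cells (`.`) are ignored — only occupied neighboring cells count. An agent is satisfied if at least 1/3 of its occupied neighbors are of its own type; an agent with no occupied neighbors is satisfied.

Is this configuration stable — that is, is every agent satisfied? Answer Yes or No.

No

Row 1: (1,1)B 0/0 ✓ · (1,3)A 2/2 ✓ · (1,4)A 2/3 ✓ · (1,5)B 0/3 ✗ · (1,6)A 1/2 ✓
Row 2: (2,3)A 2/4 ✓ · (2,6)A 2/3 ✓
Row 3: (3,3)B 4/5 ✓ · (3,4)B 3/4 ✓ · (3,6)A 1/1 ✓
Row 4: (4,1)B 2/3 ✓ · (4,2)B 5/6 ✓ · (4,3)B 6/6 ✓ · (4,4)B 4/4 ✓
Row 5: (5,1)A 1/4 ✗ · (5,2)B 5/7 ✓ · (5,3)B 5/5 ✓ · (5,6)A 0/0 ✓
Row 6: (6,1)A 1/2 ✓ · (6,3)B 3/4 ✓
Row 7: (7,3)A 0/2 ✗ · (7,4)B 1/2 ✓
For instance (1,5) has only 0/3 same-type neighbors, below 1/3.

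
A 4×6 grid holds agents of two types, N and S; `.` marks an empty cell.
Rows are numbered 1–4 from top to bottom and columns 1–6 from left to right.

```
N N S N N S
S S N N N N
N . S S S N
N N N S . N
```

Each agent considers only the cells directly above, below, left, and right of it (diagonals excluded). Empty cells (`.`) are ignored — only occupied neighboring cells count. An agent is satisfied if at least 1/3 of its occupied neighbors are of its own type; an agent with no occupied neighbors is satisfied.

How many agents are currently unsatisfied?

3

(1,1)N 1/2 satisfied
(1,2)N 1/3 satisfied
(1,3)S 0/3 not
(1,4)N 2/3 satisfied
(1,5)N 2/3 satisfied
(1,6)S 0/2 not
(2,1)S 1/3 satisfied
(2,2)S 1/3 satisfied
(2,3)N 1/4 not
(2,4)N 3/4 satisfied
(2,5)N 3/4 satisfied
(2,6)N 2/3 satisfied
(3,1)N 1/2 satisfied
(3,3)S 1/3 satisfied
(3,4)S 3/4 satisfied
(3,5)S 1/3 satisfied
(3,6)N 2/3 satisfied
(4,1)N 2/2 satisfied
(4,2)N 2/2 satisfied
(4,3)N 1/3 satisfied
(4,4)S 1/2 satisfied
(4,6)N 1/1 satisfied
Unsatisfied: (1,3), (1,6), (2,3) — 3 in total.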